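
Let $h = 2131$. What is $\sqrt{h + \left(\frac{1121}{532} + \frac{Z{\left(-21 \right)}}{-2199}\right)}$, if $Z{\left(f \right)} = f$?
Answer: $\frac{\sqrt{224635626397}}{10262} \approx 46.186$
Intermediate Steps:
$\sqrt{h + \left(\frac{1121}{532} + \frac{Z{\left(-21 \right)}}{-2199}\right)} = \sqrt{2131 + \left(\frac{1121}{532} - \frac{21}{-2199}\right)} = \sqrt{2131 + \left(1121 \cdot \frac{1}{532} - - \frac{7}{733}\right)} = \sqrt{2131 + \left(\frac{59}{28} + \frac{7}{733}\right)} = \sqrt{2131 + \frac{43443}{20524}} = \sqrt{\frac{43780087}{20524}} = \frac{\sqrt{224635626397}}{10262}$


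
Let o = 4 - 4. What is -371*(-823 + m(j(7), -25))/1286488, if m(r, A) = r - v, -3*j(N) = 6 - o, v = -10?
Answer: 43195/183784 ≈ 0.23503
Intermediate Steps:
o = 0
j(N) = -2 (j(N) = -(6 - 1*0)/3 = -(6 + 0)/3 = -1/3*6 = -2)
m(r, A) = 10 + r (m(r, A) = r - 1*(-10) = r + 10 = 10 + r)
-371*(-823 + m(j(7), -25))/1286488 = -371*(-823 + (10 - 2))/1286488 = -371*(-823 + 8)*(1/1286488) = -371*(-815)*(1/1286488) = 302365*(1/1286488) = 43195/183784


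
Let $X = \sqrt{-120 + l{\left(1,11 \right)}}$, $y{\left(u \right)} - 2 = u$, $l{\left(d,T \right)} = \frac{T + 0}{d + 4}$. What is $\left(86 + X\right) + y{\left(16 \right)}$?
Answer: $104 + \frac{i \sqrt{2945}}{5} \approx 104.0 + 10.854 i$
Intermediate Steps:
$l{\left(d,T \right)} = \frac{T}{4 + d}$
$y{\left(u \right)} = 2 + u$
$X = \frac{i \sqrt{2945}}{5}$ ($X = \sqrt{-120 + \frac{11}{4 + 1}} = \sqrt{-120 + \frac{11}{5}} = \sqrt{- \frac{589}{5}} = \frac{i \sqrt{2945}}{5} \approx 10.854 i$)
$\left(86 + X\right) + y{\left(16 \right)} = \left(86 + \frac{i \sqrt{2945}}{5}\right) + \left(2 + 16\right) = \left(86 + \frac{i \sqrt{2945}}{5}\right) + 18 = 104 + \frac{i \sqrt{2945}}{5}$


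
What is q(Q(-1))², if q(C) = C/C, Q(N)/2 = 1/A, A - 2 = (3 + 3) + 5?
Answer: 1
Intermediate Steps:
A = 13 (A = 2 + ((3 + 3) + 5) = 2 + (6 + 5) = 2 + 11 = 13)
Q(N) = 2/13
q(C) = 1
q(Q(-1))² = 1² = 1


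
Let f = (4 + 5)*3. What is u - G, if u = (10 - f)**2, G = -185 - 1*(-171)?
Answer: 303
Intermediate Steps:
f = 27 (f = 9*3 = 27)
G = -14 (G = -185 + 171 = -14)
u = 289 (u = (10 - 1*27)**2 = (10 - 27)**2 = (-17)**2 = 289)
u - G = 289 - 1*(-14) = 289 + 14 = 303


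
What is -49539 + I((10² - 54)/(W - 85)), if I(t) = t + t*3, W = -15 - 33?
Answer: -6588871/133 ≈ -49540.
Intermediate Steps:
W = -48
I(t) = 4*t (I(t) = t + 3*t = 4*t)
-49539 + I((10² - 54)/(W - 85)) = -49539 + 4*((10² - 54)/(-48 - 85)) = -49539 + 4*((100 - 54)/(-133)) = -49539 + 4*(46*(-1/133)) = -49539 + 4*(-46/133) = -49539 - 184/133 = -6588871/133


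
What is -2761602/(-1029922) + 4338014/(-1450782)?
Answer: -115333395536/373548074751 ≈ -0.30875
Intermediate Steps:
-2761602/(-1029922) + 4338014/(-1450782) = -2761602*(-1/1029922) + 4338014*(-1/1450782) = 1380801/514961 - 2169007/725391 = -115333395536/373548074751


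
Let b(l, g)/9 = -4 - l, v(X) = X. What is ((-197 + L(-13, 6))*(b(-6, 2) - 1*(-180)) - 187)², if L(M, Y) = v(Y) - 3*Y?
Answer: 1727981761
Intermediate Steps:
b(l, g) = -36 - 9*l (b(l, g) = 9*(-4 - l) = -36 - 9*l)
L(M, Y) = -2*Y (L(M, Y) = Y - 3*Y = -2*Y)
((-197 + L(-13, 6))*(b(-6, 2) - 1*(-180)) - 187)² = ((-197 - 2*6)*((-36 - 9*(-6)) - 1*(-180)) - 187)² = ((-197 - 12)*((-36 + 54) + 180) - 187)² = (-209*(18 + 180) - 187)² = (-209*198 - 187)² = (-41382 - 187)² = (-41569)² = 1727981761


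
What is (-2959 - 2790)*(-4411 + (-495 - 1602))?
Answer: 37414492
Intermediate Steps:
(-2959 - 2790)*(-4411 + (-495 - 1602)) = -5749*(-4411 - 2097) = -5749*(-6508) = 37414492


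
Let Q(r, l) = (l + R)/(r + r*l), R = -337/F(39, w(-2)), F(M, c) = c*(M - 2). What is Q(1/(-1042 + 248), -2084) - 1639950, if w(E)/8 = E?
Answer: -1011630347827/616568 ≈ -1.6407e+6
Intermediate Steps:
w(E) = 8*E
F(M, c) = c*(-2 + M)
R = 337/592 (R = -337*(-1/(16*(-2 + 39))) = -337/((-16*37)) = -337/(-592) = -337*(-1/592) = 337/592 ≈ 0.56926)
Q(r, l) = (337/592 + l)/(r + l*r) (Q(r, l) = (l + 337/592)/(r + r*l) = (337/592 + l)/(r + l*r))
Q(1/(-1042 + 248), -2084) - 1639950 = (337/592 - 2084)/((1/(-1042 + 248))*(1 - 2084)) - 1639950 = -1233391/592/(1/(-794)*(-2083)) - 1639950 = -1/2083*(-1233391/592)/(-1/794) - 1639950 = -794*(-1/2083)*(-1233391/592) - 1639950 = -489656227/616568 - 1639950 = -1011630347827/616568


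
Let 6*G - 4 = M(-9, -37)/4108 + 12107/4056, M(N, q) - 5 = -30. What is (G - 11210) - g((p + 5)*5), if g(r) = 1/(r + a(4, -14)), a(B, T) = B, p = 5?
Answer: -64648552931/5767632 ≈ -11209.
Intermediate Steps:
M(N, q) = -25 (M(N, q) = 5 - 30 = -25)
g(r) = 1/(4 + r) (g(r) = 1/(r + 4) = 1/(4 + r))
G = 2236199/1922544 (G = ⅔ + (-25/4108 + 12107/4056)/6 = ⅔ + (⅙)*(954503/320424) = ⅔ + 954503/1922544 = 2236199/1922544 ≈ 1.1631)
(G - 11210) - g((p + 5)*5) = (2236199/1922544 - 11210) - 1/(4 + (5 + 5)*5) = -21549482041/1922544 - 1/(4 + 10*5) = -21549482041/1922544 - 1/(4 + 50) = -21549482041/1922544 - 1/54 = -64648552931/5767632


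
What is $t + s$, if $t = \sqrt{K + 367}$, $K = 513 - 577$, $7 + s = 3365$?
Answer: $3358 + \sqrt{303} \approx 3375.4$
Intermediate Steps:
$s = 3358$ ($s = -7 + 3365 = 3358$)
$K = -64$
$t = \sqrt{303}$ ($t = \sqrt{-64 + 367} = \sqrt{303} \approx 17.407$)
$t + s = \sqrt{303} + 3358 = 3358 + \sqrt{303}$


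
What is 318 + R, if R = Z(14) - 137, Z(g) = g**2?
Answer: 377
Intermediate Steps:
R = 59 (R = 14**2 - 137 = 196 - 137 = 59)
318 + R = 318 + 59 = 377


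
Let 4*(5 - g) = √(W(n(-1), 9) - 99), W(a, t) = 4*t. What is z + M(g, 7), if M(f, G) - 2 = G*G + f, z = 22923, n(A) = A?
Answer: 22979 - 3*I*√7/4 ≈ 22979.0 - 1.9843*I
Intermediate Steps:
g = 5 - 3*I*√7/4 (g = 5 - √(4*9 - 99)/4 = 5 - √(36 - 99)/4 = 5 - 3*I*√7/4 ≈ 5.0 - 1.9843*I)
M(f, G) = 2 + f + G² (M(f, G) = 2 + (G*G + f) = 2 + (G² + f) = 2 + (f + G²) = 2 + f + G²)
z + M(g, 7) = 22923 + (2 + (5 - 3*I*√7/4) + 7²) = 22923 + (2 + (5 - 3*I*√7/4) + 49) = 22923 + (56 - 3*I*√7/4) = 22979 - 3*I*√7/4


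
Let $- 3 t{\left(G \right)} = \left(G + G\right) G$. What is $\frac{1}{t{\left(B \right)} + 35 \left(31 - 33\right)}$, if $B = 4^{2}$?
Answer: $- \frac{3}{722} \approx -0.0041551$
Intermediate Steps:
$B = 16$
$t{\left(G \right)} = - \frac{2 G^{2}}{3}$ ($t{\left(G \right)} = - \frac{\left(G + G\right) G}{3} = - \frac{2 G G}{3} = - \frac{2 G^{2}}{3}$)
$\frac{1}{t{\left(B \right)} + 35 \left(31 - 33\right)} = \frac{1}{- \frac{2 \cdot 16^{2}}{3} + 35 \left(31 - 33\right)} = \frac{1}{\left(- \frac{2}{3}\right) 256 + 35 \left(-2\right)} = \frac{1}{- \frac{512}{3} - 70} = \frac{1}{- \frac{722}{3}} = - \frac{3}{722}$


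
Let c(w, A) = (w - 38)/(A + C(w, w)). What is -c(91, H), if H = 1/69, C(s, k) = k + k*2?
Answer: -3657/18838 ≈ -0.19413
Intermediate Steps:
C(s, k) = 3*k (C(s, k) = k + 2*k = 3*k)
H = 1/69 ≈ 0.014493
c(w, A) = (-38 + w)/(A + 3*w) (c(w, A) = (w - 38)/(A + 3*w) = (-38 + w)/(A + 3*w))
-c(91, H) = -(-38 + 91)/(1/69 + 3*91) = -53/(1/69 + 273) = -53/18838/69 = -69*53/18838 = -1*3657/18838 = -3657/18838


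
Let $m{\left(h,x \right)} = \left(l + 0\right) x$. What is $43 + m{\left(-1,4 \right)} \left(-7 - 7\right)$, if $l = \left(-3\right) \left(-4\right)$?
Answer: $-629$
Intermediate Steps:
$l = 12$
$m{\left(h,x \right)} = 12 x$ ($m{\left(h,x \right)} = \left(12 + 0\right) x = 12 x$)
$43 + m{\left(-1,4 \right)} \left(-7 - 7\right) = 43 + 12 \cdot 4 \left(-7 - 7\right) = 43 + 48 \left(-14\right) = 43 - 672 = -629$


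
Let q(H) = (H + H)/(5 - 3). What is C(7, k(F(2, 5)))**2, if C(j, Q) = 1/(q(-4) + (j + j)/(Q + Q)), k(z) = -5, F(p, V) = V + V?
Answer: 25/729 ≈ 0.034294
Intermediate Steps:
F(p, V) = 2*V
q(H) = H (q(H) = (2*H)/2 = (2*H)*(1/2) = H)
C(j, Q) = 1/(-4 + j/Q) (C(j, Q) = 1/(-4 + (j + j)/(Q + Q)) = 1/(-4 + (2*j)/((2*Q))) = 1/(-4 + (2*j)*(1/(2*Q))) = 1/(-4 + j/Q))
C(7, k(F(2, 5)))**2 = (-5/(7 - 4*(-5)))**2 = (-5/(7 + 20))**2 = (-5/27)**2 = 25/729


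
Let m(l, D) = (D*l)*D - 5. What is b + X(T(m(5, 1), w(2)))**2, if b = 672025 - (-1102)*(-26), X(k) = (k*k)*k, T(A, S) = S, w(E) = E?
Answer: 643437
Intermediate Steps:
m(l, D) = -5 + l*D**2 (m(l, D) = l*D**2 - 5 = -5 + l*D**2)
X(k) = k**3 (X(k) = k**2*k = k**3)
b = 643373 (b = 672025 - 1*28652 = 672025 - 28652 = 643373)
b + X(T(m(5, 1), w(2)))**2 = 643373 + (2**3)**2 = 643373 + 8**2 = 643373 + 64 = 643437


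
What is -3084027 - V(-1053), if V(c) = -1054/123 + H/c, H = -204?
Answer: -44382112027/14391 ≈ -3.0840e+6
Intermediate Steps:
V(c) = -1054/123 - 204/c
-3084027 - V(-1053) = -3084027 - (-1054/123 - 204/(-1053)) = -3084027 - (-1054/123 - 204*(-1/1053)) = -3084027 - (-1054/123 + 68/351) = -3084027 - 1*(-120530/14391) = -3084027 + 120530/14391 = -44382112027/14391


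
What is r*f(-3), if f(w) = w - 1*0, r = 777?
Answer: -2331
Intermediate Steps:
f(w) = w (f(w) = w + 0 = w)
r*f(-3) = 777*(-3) = -2331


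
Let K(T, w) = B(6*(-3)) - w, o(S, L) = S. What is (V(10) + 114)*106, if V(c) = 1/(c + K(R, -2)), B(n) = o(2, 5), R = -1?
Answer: 84641/7 ≈ 12092.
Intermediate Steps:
B(n) = 2
K(T, w) = 2 - w
V(c) = 1/(4 + c) (V(c) = 1/(c + (2 - 1*(-2))) = 1/(c + (2 + 2)) = 1/(c + 4) = 1/(4 + c))
(V(10) + 114)*106 = (1/(4 + 10) + 114)*106 = (1/14 + 114)*106 = (1597/14)*106 = 84641/7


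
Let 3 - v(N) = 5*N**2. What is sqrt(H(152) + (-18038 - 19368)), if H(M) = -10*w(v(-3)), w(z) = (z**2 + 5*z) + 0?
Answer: I*sqrt(52946) ≈ 230.1*I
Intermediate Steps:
v(N) = 3 - 5*N**2
w(z) = z**2 + 5*z
H(M) = -15540 (H(M) = -10*(3 - 5*(-3)**2)*(5 + (3 - 5*(-3)**2)) = -10*(3 - 5*9)*(5 + (3 - 5*9)) = -10*(3 - 45)*(5 + (3 - 45)) = -(-420)*(5 - 42) = -(-420)*(-37) = -10*1554 = -15540)
sqrt(H(152) + (-18038 - 19368)) = sqrt(-15540 + (-18038 - 19368)) = sqrt(-15540 - 37406) = sqrt(-52946) = I*sqrt(52946)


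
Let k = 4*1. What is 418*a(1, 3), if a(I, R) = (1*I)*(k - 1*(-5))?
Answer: 3762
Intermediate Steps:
k = 4
a(I, R) = 9*I (a(I, R) = (1*I)*(4 - 1*(-5)) = I*(4 + 5) = I*9 = 9*I)
418*a(1, 3) = 418*(9*1) = 418*9 = 3762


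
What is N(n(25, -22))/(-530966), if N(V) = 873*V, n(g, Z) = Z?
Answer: 9603/265483 ≈ 0.036172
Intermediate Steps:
N(n(25, -22))/(-530966) = (873*(-22))/(-530966) = -19206*(-1/530966) = 9603/265483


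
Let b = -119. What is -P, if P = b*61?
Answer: 7259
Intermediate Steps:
P = -7259 (P = -119*61 = -7259)
-P = -1*(-7259) = 7259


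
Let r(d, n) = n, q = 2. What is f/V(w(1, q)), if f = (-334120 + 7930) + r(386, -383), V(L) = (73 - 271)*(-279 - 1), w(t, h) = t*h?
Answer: -326573/55440 ≈ -5.8906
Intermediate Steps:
w(t, h) = h*t
V(L) = 55440 (V(L) = -198*(-280) = 55440)
f = -326573 (f = (-334120 + 7930) - 383 = -326190 - 383 = -326573)
f/V(w(1, q)) = -326573/55440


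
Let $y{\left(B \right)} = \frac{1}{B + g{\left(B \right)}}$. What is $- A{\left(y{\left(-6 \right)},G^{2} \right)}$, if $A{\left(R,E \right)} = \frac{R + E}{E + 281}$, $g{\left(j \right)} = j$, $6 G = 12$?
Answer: $- \frac{47}{3420} \approx -0.013743$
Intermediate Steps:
$G = 2$ ($G = \frac{1}{6} \cdot 12 = 2$)
$y{\left(B \right)} = \frac{1}{2 B}$ ($y{\left(B \right)} = \frac{1}{B + B} = \frac{1}{2 B}$)
$A{\left(R,E \right)} = \frac{E + R}{281 + E}$
$- A{\left(y{\left(-6 \right)},G^{2} \right)} = - \frac{2^{2} + \frac{1}{2 \left(-6\right)}}{281 + 2^{2}} = - \frac{4 + \frac{1}{2} \left(- \frac{1}{6}\right)}{281 + 4} = - \frac{4 - \frac{1}{12}}{285} = - \frac{47}{285 \cdot 12} = \left(-1\right) \frac{47}{3420} = - \frac{47}{3420}$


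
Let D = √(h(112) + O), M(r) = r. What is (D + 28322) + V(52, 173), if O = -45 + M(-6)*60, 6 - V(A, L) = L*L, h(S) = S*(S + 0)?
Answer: -1601 + √12139 ≈ -1490.8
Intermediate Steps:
h(S) = S² (h(S) = S*S = S²)
V(A, L) = 6 - L² (V(A, L) = 6 - L*L = 6 - L²)
O = -405 (O = -45 - 6*60 = -45 - 360 = -405)
D = √12139 (D = √(112² - 405) = √(12544 - 405) = √12139 ≈ 110.18)
(D + 28322) + V(52, 173) = (√12139 + 28322) + (6 - 1*173²) = (28322 + √12139) + (6 - 1*29929) = (28322 + √12139) + (6 - 29929) = (28322 + √12139) - 29923 = -1601 + √12139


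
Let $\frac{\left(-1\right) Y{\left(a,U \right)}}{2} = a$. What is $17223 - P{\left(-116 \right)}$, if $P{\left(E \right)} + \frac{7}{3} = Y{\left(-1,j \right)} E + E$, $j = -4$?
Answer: $\frac{52720}{3} \approx 17573.0$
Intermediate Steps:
$Y{\left(a,U \right)} = - 2 a$
$P{\left(E \right)} = - \frac{7}{3} + 3 E$ ($P{\left(E \right)} = - \frac{7}{3} + \left(\left(-2\right) \left(-1\right) E + E\right) = - \frac{7}{3} + \left(2 E + E\right) = - \frac{7}{3} + 3 E$)
$17223 - P{\left(-116 \right)} = 17223 - \left(- \frac{7}{3} + 3 \left(-116\right)\right) = 17223 - \left(- \frac{7}{3} - 348\right) = 17223 - - \frac{1051}{3} = 17223 + \frac{1051}{3} = \frac{52720}{3}$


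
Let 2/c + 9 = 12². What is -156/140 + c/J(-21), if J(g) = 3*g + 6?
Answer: -12007/10773 ≈ -1.1145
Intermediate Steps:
J(g) = 6 + 3*g
c = 2/135 (c = 2/(-9 + 12²) = 2/(-9 + 144) = 2/135 ≈ 0.014815)
-156/140 + c/J(-21) = -156/140 + 2/(135*(6 + 3*(-21))) = -156*1/140 + 2/(135*(6 - 63)) = -39/35 + (2/135)/(-57) = -39/35 + (2/135)*(-1/57) = -39/35 - 2/7695 = -12007/10773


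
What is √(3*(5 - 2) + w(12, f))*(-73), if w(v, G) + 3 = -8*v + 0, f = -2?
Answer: -219*I*√10 ≈ -692.54*I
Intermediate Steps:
w(v, G) = -3 - 8*v (w(v, G) = -3 + (-8*v + 0) = -3 - 8*v)
√(3*(5 - 2) + w(12, f))*(-73) = √(3*(5 - 2) + (-3 - 8*12))*(-73) = √(3*3 + (-3 - 96))*(-73) = √(9 - 99)*(-73) = √(-90)*(-73) = (3*I*√10)*(-73) = -219*I*√10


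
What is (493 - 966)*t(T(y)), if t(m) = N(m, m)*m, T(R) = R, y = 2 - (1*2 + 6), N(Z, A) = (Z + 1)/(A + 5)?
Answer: 14190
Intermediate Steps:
N(Z, A) = (1 + Z)/(5 + A)
y = -6 (y = 2 - (2 + 6) = 2 - 1*8 = 2 - 8 = -6)
t(m) = m*(1 + m)/(5 + m) (t(m) = ((1 + m)/(5 + m))*m = m*(1 + m)/(5 + m))
(493 - 966)*t(T(y)) = (493 - 966)*(-6*(1 - 6)/(5 - 6)) = -(-2838)*(-5)/(-1) = -(-2838)*(-1)*(-5) = -473*(-30) = 14190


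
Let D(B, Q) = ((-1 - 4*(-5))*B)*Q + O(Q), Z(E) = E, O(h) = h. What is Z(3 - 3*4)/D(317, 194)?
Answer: -3/389552 ≈ -7.7012e-6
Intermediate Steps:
D(B, Q) = Q + 19*B*Q (D(B, Q) = ((-1 - 4*(-5))*B)*Q + Q = ((-1 + 20)*B)*Q + Q = (19*B)*Q + Q = 19*B*Q + Q = Q + 19*B*Q)
Z(3 - 3*4)/D(317, 194) = (3 - 3*4)/((194*(1 + 19*317))) = (3 - 12)/((194*(1 + 6023))) = -9/(194*6024) = -9/1168656 = -9*1/1168656 = -3/389552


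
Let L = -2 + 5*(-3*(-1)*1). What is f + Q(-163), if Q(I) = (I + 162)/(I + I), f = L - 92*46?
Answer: -1375393/326 ≈ -4219.0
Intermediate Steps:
L = 13 (L = -2 + 5*(3*1) = -2 + 5*3 = -2 + 15 = 13)
f = -4219 (f = 13 - 92*46 = 13 - 4232 = -4219)
Q(I) = (162 + I)/(2*I) (Q(I) = (162 + I)/((2*I)) = (162 + I)*(1/(2*I)) = (162 + I)/(2*I))
f + Q(-163) = -4219 + (1/2)*(162 - 163)/(-163) = -4219 + (1/2)*(-1/163)*(-1) = -4219 + 1/326 = -1375393/326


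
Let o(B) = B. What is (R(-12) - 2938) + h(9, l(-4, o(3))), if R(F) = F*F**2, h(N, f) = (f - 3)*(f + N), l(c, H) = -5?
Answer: -4698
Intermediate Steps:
h(N, f) = (-3 + f)*(N + f)
R(F) = F**3
(R(-12) - 2938) + h(9, l(-4, o(3))) = ((-12)**3 - 2938) + ((-5)**2 - 3*9 - 3*(-5) + 9*(-5)) = (-1728 - 2938) + (25 - 27 + 15 - 45) = -4666 - 32 = -4698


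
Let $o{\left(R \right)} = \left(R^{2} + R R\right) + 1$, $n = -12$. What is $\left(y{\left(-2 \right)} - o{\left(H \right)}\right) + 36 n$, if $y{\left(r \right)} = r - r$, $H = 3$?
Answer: $-451$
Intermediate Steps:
$y{\left(r \right)} = 0$
$o{\left(R \right)} = 1 + 2 R^{2}$ ($o{\left(R \right)} = \left(R^{2} + R^{2}\right) + 1 = 2 R^{2} + 1 = 1 + 2 R^{2}$)
$\left(y{\left(-2 \right)} - o{\left(H \right)}\right) + 36 n = \left(0 - \left(1 + 2 \cdot 3^{2}\right)\right) + 36 \left(-12\right) = \left(0 - \left(1 + 2 \cdot 9\right)\right) - 432 = \left(0 - \left(1 + 18\right)\right) - 432 = \left(0 - 19\right) - 432 = -19 - 432 = -451$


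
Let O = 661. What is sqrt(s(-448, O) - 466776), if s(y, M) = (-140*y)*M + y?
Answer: 2*sqrt(10247674) ≈ 6402.4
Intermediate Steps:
s(y, M) = y - 140*M*y (s(y, M) = -140*M*y + y = y - 140*M*y)
sqrt(s(-448, O) - 466776) = sqrt(-448*(1 - 140*661) - 466776) = sqrt(-448*(1 - 92540) - 466776) = sqrt(-448*(-92539) - 466776) = sqrt(41457472 - 466776) = sqrt(40990696) = 2*sqrt(10247674)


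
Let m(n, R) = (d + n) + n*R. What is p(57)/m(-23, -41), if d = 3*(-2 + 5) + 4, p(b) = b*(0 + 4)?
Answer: 76/311 ≈ 0.24437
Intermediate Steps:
p(b) = 4*b (p(b) = b*4 = 4*b)
d = 13 (d = 3*3 + 4 = 9 + 4 = 13)
m(n, R) = 13 + n + R*n (m(n, R) = (13 + n) + n*R = (13 + n) + R*n = 13 + n + R*n)
p(57)/m(-23, -41) = (4*57)/(13 - 23 - 41*(-23)) = 228/(13 - 23 + 943) = 228/933 = 228*(1/933) = 76/311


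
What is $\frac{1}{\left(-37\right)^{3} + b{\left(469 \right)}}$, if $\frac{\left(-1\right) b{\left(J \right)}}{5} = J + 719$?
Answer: $- \frac{1}{56593} \approx -1.767 \cdot 10^{-5}$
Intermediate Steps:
$b{\left(J \right)} = -3595 - 5 J$ ($b{\left(J \right)} = - 5 \left(J + 719\right) = - 5 \left(719 + J\right) = -3595 - 5 J$)
$\frac{1}{\left(-37\right)^{3} + b{\left(469 \right)}} = \frac{1}{\left(-37\right)^{3} - 5940} = \frac{1}{-50653 - 5940} = \frac{1}{-56593} = - \frac{1}{56593}$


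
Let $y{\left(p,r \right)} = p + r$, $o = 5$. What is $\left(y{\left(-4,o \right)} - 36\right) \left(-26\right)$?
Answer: $910$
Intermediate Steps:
$\left(y{\left(-4,o \right)} - 36\right) \left(-26\right) = \left(\left(-4 + 5\right) - 36\right) \left(-26\right) = \left(1 - 36\right) \left(-26\right) = \left(-35\right) \left(-26\right) = 910$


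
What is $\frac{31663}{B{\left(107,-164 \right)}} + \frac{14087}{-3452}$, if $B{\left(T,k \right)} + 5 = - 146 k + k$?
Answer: $- \frac{225617749}{82071300} \approx -2.749$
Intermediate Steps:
$B{\left(T,k \right)} = -5 - 145 k$ ($B{\left(T,k \right)} = -5 + \left(- 146 k + k\right) = -5 - 145 k$)
$\frac{31663}{B{\left(107,-164 \right)}} + \frac{14087}{-3452} = \frac{31663}{-5 - -23780} + \frac{14087}{-3452} = \frac{31663}{-5 + 23780} + 14087 \left(- \frac{1}{3452}\right) = \frac{31663}{23775} - \frac{14087}{3452} = - \frac{225617749}{82071300}$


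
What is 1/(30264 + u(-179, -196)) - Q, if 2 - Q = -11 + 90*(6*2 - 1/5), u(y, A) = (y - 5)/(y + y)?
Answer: 5682798231/5417348 ≈ 1049.0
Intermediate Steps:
u(y, A) = (-5 + y)/(2*y) (u(y, A) = (-5 + y)/((2*y)) = (-5 + y)*(1/(2*y)) = (-5 + y)/(2*y))
Q = -1049 (Q = 2 - (-11 + 90*(6*2 - 1/5)) = 2 - (-11 + 90*(12 - 1*⅕)) = 2 - (-11 + 90*(12 - ⅕)) = 2 - (-11 + 90*(59/5)) = 2 - (-11 + 1062) = 2 - 1*1051 = 2 - 1051 = -1049)
1/(30264 + u(-179, -196)) - Q = 1/(30264 + (½)*(-5 - 179)/(-179)) - 1*(-1049) = 1/(30264 + (½)*(-1/179)*(-184)) + 1049 = 1/(30264 + 92/179) + 1049 = 1/(5417348/179) + 1049 = 179/5417348 + 1049 = 5682798231/5417348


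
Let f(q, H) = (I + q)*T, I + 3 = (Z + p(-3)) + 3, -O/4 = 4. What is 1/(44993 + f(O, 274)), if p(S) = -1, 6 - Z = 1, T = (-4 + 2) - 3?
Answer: 1/45053 ≈ 2.2196e-5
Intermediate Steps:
O = -16 (O = -4*4 = -16)
T = -5 (T = -2 - 3 = -5)
Z = 5 (Z = 6 - 1*1 = 6 - 1 = 5)
I = 4 (I = -3 + ((5 - 1) + 3) = -3 + (4 + 3) = -3 + 7 = 4)
f(q, H) = -20 - 5*q (f(q, H) = (4 + q)*(-5) = -20 - 5*q)
1/(44993 + f(O, 274)) = 1/(44993 + (-20 - 5*(-16))) = 1/(44993 + (-20 + 80)) = 1/(44993 + 60) = 1/45053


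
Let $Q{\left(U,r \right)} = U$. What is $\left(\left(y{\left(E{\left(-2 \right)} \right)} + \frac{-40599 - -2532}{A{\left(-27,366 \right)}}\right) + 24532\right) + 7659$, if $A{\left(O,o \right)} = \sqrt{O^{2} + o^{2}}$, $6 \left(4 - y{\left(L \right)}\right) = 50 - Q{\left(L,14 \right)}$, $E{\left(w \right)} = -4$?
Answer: $32186 - \frac{12689 \sqrt{14965}}{14965} \approx 32082.0$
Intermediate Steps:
$y{\left(L \right)} = - \frac{13}{3} + \frac{L}{6}$ ($y{\left(L \right)} = 4 - \frac{50 - L}{6} = 4 + \left(- \frac{25}{3} + \frac{L}{6}\right) = - \frac{13}{3} + \frac{L}{6}$)
$\left(\left(y{\left(E{\left(-2 \right)} \right)} + \frac{-40599 - -2532}{A{\left(-27,366 \right)}}\right) + 24532\right) + 7659 = \left(\left(\left(- \frac{13}{3} + \frac{1}{6} \left(-4\right)\right) + \frac{-40599 - -2532}{\sqrt{\left(-27\right)^{2} + 366^{2}}}\right) + 24532\right) + 7659 = \left(\left(\left(- \frac{13}{3} - \frac{2}{3}\right) + \frac{-40599 + 2532}{\sqrt{729 + 133956}}\right) + 24532\right) + 7659 = \left(\left(-5 - \frac{38067}{\sqrt{134685}}\right) + 24532\right) + 7659 = \left(\left(-5 - \frac{38067}{3 \sqrt{14965}}\right) + 24532\right) + 7659 = \left(\left(-5 - 38067 \frac{\sqrt{14965}}{44895}\right) + 24532\right) + 7659 = \left(\left(-5 - \frac{12689 \sqrt{14965}}{14965}\right) + 24532\right) + 7659 = \left(24527 - \frac{12689 \sqrt{14965}}{14965}\right) + 7659 = 32186 - \frac{12689 \sqrt{14965}}{14965}$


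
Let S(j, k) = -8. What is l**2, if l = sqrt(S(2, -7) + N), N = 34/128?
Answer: -495/64 ≈ -7.7344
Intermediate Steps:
N = 17/64 (N = 34*(1/128) = 17/64 ≈ 0.26563)
l = 3*I*sqrt(55)/8 (l = sqrt(-8 + 17/64) = sqrt(-495/64) = 3*I*sqrt(55)/8 ≈ 2.7811*I)
l**2 = (3*I*sqrt(55)/8)**2 = -495/64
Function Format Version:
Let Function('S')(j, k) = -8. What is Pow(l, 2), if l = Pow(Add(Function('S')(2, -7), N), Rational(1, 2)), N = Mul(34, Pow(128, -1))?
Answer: Rational(-495, 64) ≈ -7.7344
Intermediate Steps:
N = Rational(17, 64) (N = Mul(34, Rational(1, 128)) = Rational(17, 64) ≈ 0.26563)
l = Mul(Rational(3, 8), I, Pow(55, Rational(1, 2))) (l = Pow(Add(-8, Rational(17, 64)), Rational(1, 2)) = Pow(Rational(-495, 64), Rational(1, 2)) = Mul(Rational(3, 8), I, Pow(55, Rational(1, 2))) ≈ Mul(2.7811, I))
Pow(l, 2) = Pow(Mul(Rational(3, 8), I, Pow(55, Rational(1, 2))), 2) = Rational(-495, 64)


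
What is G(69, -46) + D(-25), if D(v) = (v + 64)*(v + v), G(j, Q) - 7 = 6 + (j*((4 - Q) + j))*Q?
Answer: -379643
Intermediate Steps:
G(j, Q) = 13 + Q*j*(4 + j - Q) (G(j, Q) = 7 + (6 + (j*((4 - Q) + j))*Q) = 7 + (6 + (j*(4 + j - Q))*Q) = 7 + (6 + Q*j*(4 + j - Q)) = 13 + Q*j*(4 + j - Q))
D(v) = 2*v*(64 + v) (D(v) = (64 + v)*(2*v) = 2*v*(64 + v))
G(69, -46) + D(-25) = (13 - 46*69**2 - 1*69*(-46)**2 + 4*(-46)*69) + 2*(-25)*(64 - 25) = (13 - 46*4761 - 1*69*2116 - 12696) + 2*(-25)*39 = (13 - 219006 - 146004 - 12696) - 1950 = -377693 - 1950 = -379643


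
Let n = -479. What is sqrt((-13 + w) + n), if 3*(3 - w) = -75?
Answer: 4*I*sqrt(29) ≈ 21.541*I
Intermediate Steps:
w = 28 (w = 3 - 1/3*(-75) = 3 + 25 = 28)
sqrt((-13 + w) + n) = sqrt((-13 + 28) - 479) = sqrt(15 - 479) = sqrt(-464) = 4*I*sqrt(29)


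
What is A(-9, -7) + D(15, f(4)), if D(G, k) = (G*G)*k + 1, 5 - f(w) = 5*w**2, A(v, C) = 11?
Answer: -16863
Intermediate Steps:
f(w) = 5 - 5*w**2
D(G, k) = 1 + k*G**2 (D(G, k) = G**2*k + 1 = k*G**2 + 1 = 1 + k*G**2)
A(-9, -7) + D(15, f(4)) = 11 + (1 + (5 - 5*4**2)*15**2) = 11 + (1 + (5 - 5*16)*225) = 11 + (1 + (5 - 80)*225) = 11 + (1 - 75*225) = 11 + (1 - 16875) = 11 - 16874 = -16863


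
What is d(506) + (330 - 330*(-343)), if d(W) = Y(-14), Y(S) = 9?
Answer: 113529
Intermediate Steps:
d(W) = 9
d(506) + (330 - 330*(-343)) = 9 + (330 - 330*(-343)) = 9 + (330 + 113190) = 9 + 113520 = 113529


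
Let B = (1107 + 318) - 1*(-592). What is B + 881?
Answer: 2898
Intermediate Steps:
B = 2017 (B = 1425 + 592 = 2017)
B + 881 = 2017 + 881 = 2898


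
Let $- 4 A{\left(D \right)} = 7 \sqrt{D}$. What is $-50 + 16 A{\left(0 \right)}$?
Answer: $-50$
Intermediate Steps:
$A{\left(D \right)} = - \frac{7 \sqrt{D}}{4}$
$-50 + 16 A{\left(0 \right)} = -50 + 16 \left(- \frac{7 \sqrt{0}}{4}\right) = -50 + 16 \left(\left(- \frac{7}{4}\right) 0\right) = -50 + 16 \cdot 0 = -50 + 0 = -50$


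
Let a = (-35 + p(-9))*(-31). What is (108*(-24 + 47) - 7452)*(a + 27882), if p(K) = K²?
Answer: -131433408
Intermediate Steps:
a = -1426 (a = (-35 + (-9)²)*(-31) = (-35 + 81)*(-31) = 46*(-31) = -1426)
(108*(-24 + 47) - 7452)*(a + 27882) = (108*(-24 + 47) - 7452)*(-1426 + 27882) = (108*23 - 7452)*26456 = (2484 - 7452)*26456 = -4968*26456 = -131433408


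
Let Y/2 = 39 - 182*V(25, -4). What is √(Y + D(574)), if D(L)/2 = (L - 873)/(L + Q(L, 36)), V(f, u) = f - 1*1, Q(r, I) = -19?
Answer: 2*I*√666803085/555 ≈ 93.054*I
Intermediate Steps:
V(f, u) = -1 + f (V(f, u) = f - 1 = -1 + f)
D(L) = 2*(-873 + L)/(-19 + L) (D(L) = 2*((L - 873)/(L - 19)) = 2*((-873 + L)/(-19 + L)) = 2*(-873 + L)/(-19 + L))
Y = -8658 (Y = 2*(39 - 182*(-1 + 25)) = 2*(39 - 182*24) = 2*(39 - 4368) = 2*(-4329) = -8658)
√(Y + D(574)) = √(-8658 + 2*(-873 + 574)/(-19 + 574)) = √(-8658 + 2*(-299)/555) = √(-8658 + 2*(1/555)*(-299)) = √(-8658 - 598/555) = √(-4805788/555) = 2*I*√666803085/555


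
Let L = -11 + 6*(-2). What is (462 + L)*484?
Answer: 212476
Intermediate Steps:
L = -23 (L = -11 - 12 = -23)
(462 + L)*484 = (462 - 23)*484 = 439*484 = 212476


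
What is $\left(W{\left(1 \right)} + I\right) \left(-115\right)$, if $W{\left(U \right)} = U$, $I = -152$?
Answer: $17365$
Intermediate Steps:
$\left(W{\left(1 \right)} + I\right) \left(-115\right) = \left(1 - 152\right) \left(-115\right) = \left(-151\right) \left(-115\right) = 17365$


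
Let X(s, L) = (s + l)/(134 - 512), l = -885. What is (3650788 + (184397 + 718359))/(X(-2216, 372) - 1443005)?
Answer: -245891376/77921827 ≈ -3.1556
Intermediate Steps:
X(s, L) = 295/126 - s/378 (X(s, L) = (s - 885)/(134 - 512) = (-885 + s)/(-378) = (-885 + s)*(-1/378) = 295/126 - s/378)
(3650788 + (184397 + 718359))/(X(-2216, 372) - 1443005) = (3650788 + (184397 + 718359))/((295/126 - 1/378*(-2216)) - 1443005) = (3650788 + 902756)/((295/126 + 1108/189) - 1443005) = 4553544/(443/54 - 1443005) = 4553544/(-77921827/54) = 4553544*(-54/77921827) = -245891376/77921827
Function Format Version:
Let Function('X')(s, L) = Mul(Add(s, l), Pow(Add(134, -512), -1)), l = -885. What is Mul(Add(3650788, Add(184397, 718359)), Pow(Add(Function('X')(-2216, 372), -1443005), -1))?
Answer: Rational(-245891376, 77921827) ≈ -3.1556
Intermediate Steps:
Function('X')(s, L) = Add(Rational(295, 126), Mul(Rational(-1, 378), s)) (Function('X')(s, L) = Mul(Add(s, -885), Pow(Add(134, -512), -1)) = Mul(Add(-885, s), Pow(-378, -1)) = Mul(Add(-885, s), Rational(-1, 378)) = Add(Rational(295, 126), Mul(Rational(-1, 378), s)))
Mul(Add(3650788, Add(184397, 718359)), Pow(Add(Function('X')(-2216, 372), -1443005), -1)) = Mul(Add(3650788, Add(184397, 718359)), Pow(Add(Add(Rational(295, 126), Mul(Rational(-1, 378), -2216)), -1443005), -1)) = Mul(Add(3650788, 902756), Pow(Add(Add(Rational(295, 126), Rational(1108, 189)), -1443005), -1)) = Mul(4553544, Pow(Add(Rational(443, 54), -1443005), -1)) = Mul(4553544, Pow(Rational(-77921827, 54), -1)) = Mul(4553544, Rational(-54, 77921827)) = Rational(-245891376, 77921827)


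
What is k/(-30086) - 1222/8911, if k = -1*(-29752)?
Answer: -21563226/19149739 ≈ -1.1260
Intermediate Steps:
k = 29752
k/(-30086) - 1222/8911 = 29752/(-30086) - 1222/8911 = 29752*(-1/30086) - 1222*1/8911 = -14876/15043 - 1222/8911 = -21563226/19149739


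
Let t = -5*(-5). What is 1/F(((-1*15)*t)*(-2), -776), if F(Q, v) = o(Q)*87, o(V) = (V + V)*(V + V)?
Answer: 1/195750000 ≈ 5.1086e-9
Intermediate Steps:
t = 25
o(V) = 4*V² (o(V) = (2*V)*(2*V) = 4*V²)
F(Q, v) = 348*Q² (F(Q, v) = (4*Q²)*87 = 348*Q²)
1/F(((-1*15)*t)*(-2), -776) = 1/(348*((-1*15*25)*(-2))²) = 1/(348*(-15*25*(-2))²) = 1/(348*(-375*(-2))²) = 1/(348*750²) = 1/(348*562500) = 1/195750000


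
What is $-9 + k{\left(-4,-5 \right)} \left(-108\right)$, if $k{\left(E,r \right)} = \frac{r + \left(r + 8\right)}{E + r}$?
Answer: $-33$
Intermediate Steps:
$k{\left(E,r \right)} = \frac{8 + 2 r}{E + r}$ ($k{\left(E,r \right)} = \frac{r + \left(8 + r\right)}{E + r} = \frac{8 + 2 r}{E + r}$)
$-9 + k{\left(-4,-5 \right)} \left(-108\right) = -9 + \frac{2 \left(4 - 5\right)}{-4 - 5} \left(-108\right) = -9 + 2 \frac{1}{-9} \left(-1\right) \left(-108\right) = -9 + 2 \left(- \frac{1}{9}\right) \left(-1\right) \left(-108\right) = -9 + \frac{2}{9} \left(-108\right) = -9 - 24 = -33$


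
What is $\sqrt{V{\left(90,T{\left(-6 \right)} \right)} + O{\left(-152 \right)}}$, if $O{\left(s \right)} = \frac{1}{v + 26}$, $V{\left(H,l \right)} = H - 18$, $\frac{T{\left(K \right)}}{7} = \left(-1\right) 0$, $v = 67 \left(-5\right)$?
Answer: $\frac{\sqrt{6874323}}{309} \approx 8.4851$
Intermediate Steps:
$v = -335$
$T{\left(K \right)} = 0$ ($T{\left(K \right)} = 7 \left(\left(-1\right) 0\right) = 7 \cdot 0 = 0$)
$V{\left(H,l \right)} = -18 + H$
$O{\left(s \right)} = - \frac{1}{309}$ ($O{\left(s \right)} = \frac{1}{-335 + 26} = \frac{1}{-309} = - \frac{1}{309}$)
$\sqrt{V{\left(90,T{\left(-6 \right)} \right)} + O{\left(-152 \right)}} = \sqrt{\left(-18 + 90\right) - \frac{1}{309}} = \sqrt{72 - \frac{1}{309}} = \sqrt{\frac{22247}{309}} = \frac{\sqrt{6874323}}{309}$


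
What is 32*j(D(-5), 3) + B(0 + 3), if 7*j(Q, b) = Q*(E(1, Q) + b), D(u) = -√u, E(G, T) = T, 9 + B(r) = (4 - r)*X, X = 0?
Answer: -223/7 - 96*I*√5/7 ≈ -31.857 - 30.666*I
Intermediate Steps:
B(r) = -9 (B(r) = -9 + (4 - r)*0 = -9 + 0 = -9)
j(Q, b) = Q*(Q + b)/7 (j(Q, b) = (Q*(Q + b))/7 = Q*(Q + b)/7)
32*j(D(-5), 3) + B(0 + 3) = 32*((-√(-5))*(-√(-5) + 3)/7) - 9 = 32*((-I*√5)*(-I*√5 + 3)/7) - 9 = 32*((-I*√5)*(3 - I*√5)/7) - 9 = 32*(-I*√5*(3 - I*√5)/7) - 9 = -32*I*√5*(3 - I*√5)/7 - 9 = -9 - 32*I*√5*(3 - I*√5)/7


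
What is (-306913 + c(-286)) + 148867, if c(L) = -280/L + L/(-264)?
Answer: -271203397/1716 ≈ -1.5804e+5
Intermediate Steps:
c(L) = -280/L - L/264 (c(L) = -280/L + L*(-1/264) = -280/L - L/264)
(-306913 + c(-286)) + 148867 = (-306913 + (-280/(-286) - 1/264*(-286))) + 148867 = (-306913 + (-280*(-1/286) + 13/12)) + 148867 = (-306913 + (140/143 + 13/12)) + 148867 = (-306913 + 3539/1716) + 148867 = -526659169/1716 + 148867 = -271203397/1716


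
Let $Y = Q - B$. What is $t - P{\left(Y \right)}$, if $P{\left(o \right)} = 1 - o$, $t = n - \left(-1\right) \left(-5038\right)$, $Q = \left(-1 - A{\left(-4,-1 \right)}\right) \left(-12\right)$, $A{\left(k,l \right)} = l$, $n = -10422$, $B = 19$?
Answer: $-15480$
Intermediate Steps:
$Q = 0$ ($Q = \left(-1 - -1\right) \left(-12\right) = \left(-1 + 1\right) \left(-12\right) = 0 \left(-12\right) = 0$)
$t = -15460$ ($t = -10422 - \left(-1\right) \left(-5038\right) = -10422 - 5038 = -15460$)
$Y = -19$ ($Y = 0 - 19 = -19$)
$t - P{\left(Y \right)} = -15460 - \left(1 - -19\right) = -15460 - \left(1 + 19\right) = -15460 - 20 = -15480$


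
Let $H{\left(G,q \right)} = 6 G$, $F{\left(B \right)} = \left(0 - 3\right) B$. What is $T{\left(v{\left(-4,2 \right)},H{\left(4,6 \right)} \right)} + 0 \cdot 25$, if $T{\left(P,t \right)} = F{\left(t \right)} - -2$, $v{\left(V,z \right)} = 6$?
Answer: $-70$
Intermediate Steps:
$F{\left(B \right)} = - 3 B$
$T{\left(P,t \right)} = 2 - 3 t$ ($T{\left(P,t \right)} = - 3 t - -2 = - 3 t + 2 = 2 - 3 t$)
$T{\left(v{\left(-4,2 \right)},H{\left(4,6 \right)} \right)} + 0 \cdot 25 = \left(2 - 3 \cdot 6 \cdot 4\right) + 0 \cdot 25 = \left(2 - 72\right) + 0 = -70 + 0 = -70$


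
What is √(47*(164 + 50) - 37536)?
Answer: I*√27478 ≈ 165.76*I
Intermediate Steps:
√(47*(164 + 50) - 37536) = √(47*214 - 37536) = √(10058 - 37536) = √(-27478) = I*√27478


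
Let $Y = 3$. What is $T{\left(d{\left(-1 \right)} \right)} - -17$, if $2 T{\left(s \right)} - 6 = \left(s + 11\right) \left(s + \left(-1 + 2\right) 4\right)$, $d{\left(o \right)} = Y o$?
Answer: $24$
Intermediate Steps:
$d{\left(o \right)} = 3 o$
$T{\left(s \right)} = 3 + \frac{\left(4 + s\right) \left(11 + s\right)}{2}$ ($T{\left(s \right)} = 3 + \frac{\left(s + 11\right) \left(s + \left(-1 + 2\right) 4\right)}{2} = 3 + \frac{\left(11 + s\right) \left(s + 1 \cdot 4\right)}{2} = 3 + \frac{\left(11 + s\right) \left(s + 4\right)}{2} = 3 + \frac{\left(11 + s\right) \left(4 + s\right)}{2} = 3 + \frac{\left(4 + s\right) \left(11 + s\right)}{2}$)
$T{\left(d{\left(-1 \right)} \right)} - -17 = \left(25 + \frac{\left(3 \left(-1\right)\right)^{2}}{2} + \frac{15 \cdot 3 \left(-1\right)}{2}\right) - -17 = \left(25 + \frac{\left(-3\right)^{2}}{2} + \frac{15}{2} \left(-3\right)\right) + 17 = \left(25 + \frac{1}{2} \cdot 9 - \frac{45}{2}\right) + 17 = \left(25 + \frac{9}{2} - \frac{45}{2}\right) + 17 = 7 + 17 = 24$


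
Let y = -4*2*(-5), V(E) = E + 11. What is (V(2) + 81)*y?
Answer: 3760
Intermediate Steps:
V(E) = 11 + E
y = 40 (y = -8*(-5) = 40)
(V(2) + 81)*y = ((11 + 2) + 81)*40 = (13 + 81)*40 = 94*40 = 3760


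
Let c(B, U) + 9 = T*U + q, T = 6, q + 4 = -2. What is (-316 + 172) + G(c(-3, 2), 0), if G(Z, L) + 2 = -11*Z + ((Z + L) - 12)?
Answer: -128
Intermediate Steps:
q = -6 (q = -4 - 2 = -6)
c(B, U) = -15 + 6*U (c(B, U) = -9 + (6*U - 6) = -9 + (-6 + 6*U) = -15 + 6*U)
G(Z, L) = -14 + L - 10*Z (G(Z, L) = -2 + (-11*Z + ((Z + L) - 12)) = -2 + (-11*Z + ((L + Z) - 12)) = -2 + (-11*Z + (-12 + L + Z)) = -2 + (-12 + L - 10*Z) = -14 + L - 10*Z)
(-316 + 172) + G(c(-3, 2), 0) = (-316 + 172) + (-14 + 0 - 10*(-15 + 6*2)) = -144 + (-14 + 0 - 10*(-15 + 12)) = -144 + (-14 + 0 - 10*(-3)) = -144 + (-14 + 0 + 30) = -144 + 16 = -128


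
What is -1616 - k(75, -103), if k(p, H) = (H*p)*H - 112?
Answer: -797179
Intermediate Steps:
k(p, H) = -112 + p*H² (k(p, H) = p*H² - 112 = -112 + p*H²)
-1616 - k(75, -103) = -1616 - (-112 + 75*(-103)²) = -1616 - (-112 + 75*10609) = -1616 - (-112 + 795675) = -1616 - 1*795563 = -1616 - 795563 = -797179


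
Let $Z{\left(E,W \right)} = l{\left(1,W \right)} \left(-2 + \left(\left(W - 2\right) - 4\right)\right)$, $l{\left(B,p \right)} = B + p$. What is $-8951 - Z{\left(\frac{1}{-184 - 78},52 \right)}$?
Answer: $-11283$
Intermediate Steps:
$Z{\left(E,W \right)} = \left(1 + W\right) \left(-8 + W\right)$ ($Z{\left(E,W \right)} = \left(1 + W\right) \left(-2 + \left(\left(W - 2\right) - 4\right)\right) = \left(1 + W\right) \left(-2 + \left(\left(-2 + W\right) - 4\right)\right) = \left(1 + W\right) \left(-2 + \left(-6 + W\right)\right) = \left(1 + W\right) \left(-8 + W\right)$)
$-8951 - Z{\left(\frac{1}{-184 - 78},52 \right)} = -8951 - \left(1 + 52\right) \left(-8 + 52\right) = -8951 - 53 \cdot 44 = -8951 - 2332 = -11283$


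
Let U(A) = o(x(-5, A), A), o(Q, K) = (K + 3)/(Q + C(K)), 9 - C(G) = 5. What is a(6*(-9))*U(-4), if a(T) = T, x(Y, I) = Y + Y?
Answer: -9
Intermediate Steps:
C(G) = 4 (C(G) = 9 - 1*5 = 9 - 5 = 4)
x(Y, I) = 2*Y
o(Q, K) = (3 + K)/(4 + Q) (o(Q, K) = (K + 3)/(Q + 4) = (3 + K)/(4 + Q))
U(A) = -½ - A/6 (U(A) = (3 + A)/(4 + 2*(-5)) = (3 + A)/(4 - 10) = (3 + A)/(-6) = -(3 + A)/6 = -½ - A/6)
a(6*(-9))*U(-4) = (6*(-9))*(-½ - ⅙*(-4)) = -54*(-½ + ⅔) = -54*⅙ = -9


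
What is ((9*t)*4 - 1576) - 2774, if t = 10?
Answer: -3990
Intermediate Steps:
((9*t)*4 - 1576) - 2774 = ((9*10)*4 - 1576) - 2774 = (90*4 - 1576) - 2774 = (360 - 1576) - 2774 = -1216 - 2774 = -3990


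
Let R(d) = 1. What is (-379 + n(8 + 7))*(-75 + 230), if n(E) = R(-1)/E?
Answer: -176204/3 ≈ -58735.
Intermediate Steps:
n(E) = 1/E
(-379 + n(8 + 7))*(-75 + 230) = (-379 + 1/(8 + 7))*(-75 + 230) = (-379 + 1/15)*155 = -5684/15*155 = -176204/3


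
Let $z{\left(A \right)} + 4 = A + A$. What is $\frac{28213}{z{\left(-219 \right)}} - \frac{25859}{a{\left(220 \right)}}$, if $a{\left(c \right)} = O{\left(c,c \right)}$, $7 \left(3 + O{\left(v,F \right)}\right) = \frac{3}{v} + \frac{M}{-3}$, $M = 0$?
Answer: $\frac{919549721}{107406} \approx 8561.4$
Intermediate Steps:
$z{\left(A \right)} = -4 + 2 A$ ($z{\left(A \right)} = -4 + \left(A + A\right) = -4 + 2 A$)
$O{\left(v,F \right)} = -3 + \frac{3}{7 v}$ ($O{\left(v,F \right)} = -3 + \frac{\frac{3}{v} + \frac{0}{-3}}{7} = -3 + \frac{\frac{3}{v} + 0 \left(- \frac{1}{3}\right)}{7} = -3 + \frac{\frac{3}{v} + 0}{7} = -3 + \frac{3 \frac{1}{v}}{7} = -3 + \frac{3}{7 v}$)
$a{\left(c \right)} = -3 + \frac{3}{7 c}$
$\frac{28213}{z{\left(-219 \right)}} - \frac{25859}{a{\left(220 \right)}} = \frac{28213}{-4 + 2 \left(-219\right)} - \frac{25859}{-3 + \frac{3}{7 \cdot 220}} = \frac{28213}{-4 - 438} - \frac{25859}{-3 + \frac{3}{7} \cdot \frac{1}{220}} = \frac{28213}{-442} - \frac{25859}{-3 + \frac{3}{1540}} = 28213 \left(- \frac{1}{442}\right) - \frac{25859}{- \frac{4617}{1540}} = - \frac{28213}{442} - - \frac{2095940}{243} = - \frac{28213}{442} + \frac{2095940}{243} = \frac{919549721}{107406}$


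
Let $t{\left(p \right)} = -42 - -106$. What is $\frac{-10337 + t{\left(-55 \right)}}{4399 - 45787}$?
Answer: $\frac{10273}{41388} \approx 0.24821$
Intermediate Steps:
$t{\left(p \right)} = 64$ ($t{\left(p \right)} = -42 + 106 = 64$)
$\frac{-10337 + t{\left(-55 \right)}}{4399 - 45787} = \frac{-10337 + 64}{4399 - 45787} = - \frac{10273}{-41388} = \left(-10273\right) \left(- \frac{1}{41388}\right) = \frac{10273}{41388}$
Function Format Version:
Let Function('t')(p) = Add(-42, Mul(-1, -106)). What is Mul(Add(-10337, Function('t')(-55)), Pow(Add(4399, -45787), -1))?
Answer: Rational(10273, 41388) ≈ 0.24821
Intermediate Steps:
Function('t')(p) = 64 (Function('t')(p) = Add(-42, 106) = 64)
Mul(Add(-10337, Function('t')(-55)), Pow(Add(4399, -45787), -1)) = Mul(Add(-10337, 64), Pow(Add(4399, -45787), -1)) = Mul(-10273, Pow(-41388, -1)) = Mul(-10273, Rational(-1, 41388)) = Rational(10273, 41388)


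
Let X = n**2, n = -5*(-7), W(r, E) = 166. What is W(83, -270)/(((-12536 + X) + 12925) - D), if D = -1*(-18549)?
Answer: -166/16935 ≈ -0.0098022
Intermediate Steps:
n = 35
X = 1225 (X = 35**2 = 1225)
D = 18549
W(83, -270)/(((-12536 + X) + 12925) - D) = 166/(((-12536 + 1225) + 12925) - 1*18549) = 166/((-11311 + 12925) - 18549) = 166/(1614 - 18549) = 166/(-16935) = 166*(-1/16935) = -166/16935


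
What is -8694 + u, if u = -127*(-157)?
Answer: 11245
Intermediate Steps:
u = 19939
-8694 + u = -8694 + 19939 = 11245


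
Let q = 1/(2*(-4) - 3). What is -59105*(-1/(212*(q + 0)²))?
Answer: 7151705/212 ≈ 33734.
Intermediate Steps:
q = -1/11 (q = 1/(-8 - 3) = 1/(-11) = -1/11 ≈ -0.090909)
-59105*(-1/(212*(q + 0)²)) = -59105*(-1/(212*(-1/11 + 0)²)) = -59105/((-1/11)²*(-212)) = -59105/((1/121)*(-212)) = -59105/(-212/121) = -59105*(-121/212) = 7151705/212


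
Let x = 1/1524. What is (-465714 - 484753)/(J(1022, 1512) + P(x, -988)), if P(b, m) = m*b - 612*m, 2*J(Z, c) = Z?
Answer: -51732561/32938340 ≈ -1.5706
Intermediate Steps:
J(Z, c) = Z/2
x = 1/1524 ≈ 0.00065617
P(b, m) = -612*m + b*m (P(b, m) = b*m - 612*m = -612*m + b*m)
(-465714 - 484753)/(J(1022, 1512) + P(x, -988)) = (-465714 - 484753)/((1/2)*1022 - 988*(-612 + 1/1524)) = -950467/(511 - 988*(-932687/1524)) = -950467/(511 + 230373689/381) = -950467/230568380/381 = -950467*381/230568380 = -51732561/32938340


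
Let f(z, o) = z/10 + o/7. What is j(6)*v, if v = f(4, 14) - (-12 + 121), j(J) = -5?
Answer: 533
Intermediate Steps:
f(z, o) = o/7 + z/10 (f(z, o) = z*(1/10) + o*(1/7) = z/10 + o/7 = o/7 + z/10)
v = -533/5 (v = ((1/7)*14 + (1/10)*4) - (-12 + 121) = (2 + 2/5) - 1*109 = 12/5 - 109 = -533/5 ≈ -106.60)
j(6)*v = -5*(-533/5) = 533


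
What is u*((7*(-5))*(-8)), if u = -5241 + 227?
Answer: -1403920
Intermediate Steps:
u = -5014
u*((7*(-5))*(-8)) = -5014*7*(-5)*(-8) = -(-175490)*(-8) = -5014*280 = -1403920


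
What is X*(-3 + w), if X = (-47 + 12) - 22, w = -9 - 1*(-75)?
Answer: -3591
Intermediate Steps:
w = 66 (w = -9 + 75 = 66)
X = -57 (X = -35 - 22 = -57)
X*(-3 + w) = -57*(-3 + 66) = -57*63 = -3591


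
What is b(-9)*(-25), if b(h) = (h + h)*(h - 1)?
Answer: -4500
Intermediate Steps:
b(h) = 2*h*(-1 + h) (b(h) = (2*h)*(-1 + h) = 2*h*(-1 + h))
b(-9)*(-25) = (2*(-9)*(-1 - 9))*(-25) = (2*(-9)*(-10))*(-25) = 180*(-25) = -4500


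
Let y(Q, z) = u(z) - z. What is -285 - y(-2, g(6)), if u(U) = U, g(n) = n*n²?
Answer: -285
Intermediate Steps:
g(n) = n³
y(Q, z) = 0 (y(Q, z) = z - z = 0)
-285 - y(-2, g(6)) = -285 - 1*0 = -285 + 0 = -285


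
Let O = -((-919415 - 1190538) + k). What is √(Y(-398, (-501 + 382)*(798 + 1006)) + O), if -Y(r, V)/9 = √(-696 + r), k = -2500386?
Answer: √(4610339 - 9*I*√1094) ≈ 2147.2 - 0.069*I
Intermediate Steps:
Y(r, V) = -9*√(-696 + r)
O = 4610339 (O = -((-919415 - 1190538) - 2500386) = -(-2109953 - 2500386) = -1*(-4610339) = 4610339)
√(Y(-398, (-501 + 382)*(798 + 1006)) + O) = √(-9*√(-696 - 398) + 4610339) = √(-9*I*√1094 + 4610339) = √(4610339 - 9*I*√1094)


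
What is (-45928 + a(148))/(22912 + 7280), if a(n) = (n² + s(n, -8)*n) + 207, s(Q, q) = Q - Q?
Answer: -467/592 ≈ -0.78885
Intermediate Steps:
s(Q, q) = 0
a(n) = 207 + n² (a(n) = (n² + 0*n) + 207 = (n² + 0) + 207 = n² + 207 = 207 + n²)
(-45928 + a(148))/(22912 + 7280) = (-45928 + (207 + 148²))/(22912 + 7280) = (-45928 + (207 + 21904))/30192 = (-45928 + 22111)*(1/30192) = -23817*1/30192 = -467/592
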